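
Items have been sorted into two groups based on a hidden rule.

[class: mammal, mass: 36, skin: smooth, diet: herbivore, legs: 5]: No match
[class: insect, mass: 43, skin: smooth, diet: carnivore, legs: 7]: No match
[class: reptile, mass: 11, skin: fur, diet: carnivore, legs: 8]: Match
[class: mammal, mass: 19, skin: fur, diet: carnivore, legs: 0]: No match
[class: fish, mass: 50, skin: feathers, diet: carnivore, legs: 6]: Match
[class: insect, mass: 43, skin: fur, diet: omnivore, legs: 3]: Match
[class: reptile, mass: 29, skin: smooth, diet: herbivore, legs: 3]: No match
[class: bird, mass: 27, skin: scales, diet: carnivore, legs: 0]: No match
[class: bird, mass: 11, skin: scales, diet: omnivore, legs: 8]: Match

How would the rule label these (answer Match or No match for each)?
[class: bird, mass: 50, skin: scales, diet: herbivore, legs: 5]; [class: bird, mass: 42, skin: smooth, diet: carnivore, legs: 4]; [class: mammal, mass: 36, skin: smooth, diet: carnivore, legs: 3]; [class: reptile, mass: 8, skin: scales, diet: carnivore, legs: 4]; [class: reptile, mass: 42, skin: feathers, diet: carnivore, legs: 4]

One predicate separates the groups cleanly: skin is not smooth AND legs ≥ 3.
[class: bird, mass: 50, skin: scales, diet: herbivore, legs: 5]: skin is scales, legs = 5, qualifies → Match. [class: bird, mass: 42, skin: smooth, diet: carnivore, legs: 4]: skin is smooth, legs = 4, fails the rule → No match. [class: mammal, mass: 36, skin: smooth, diet: carnivore, legs: 3]: skin is smooth, legs = 3, fails the rule → No match. [class: reptile, mass: 8, skin: scales, diet: carnivore, legs: 4]: skin is scales, legs = 4, qualifies → Match. [class: reptile, mass: 42, skin: feathers, diet: carnivore, legs: 4]: skin is feathers, legs = 4, qualifies → Match.

Match, No match, No match, Match, Match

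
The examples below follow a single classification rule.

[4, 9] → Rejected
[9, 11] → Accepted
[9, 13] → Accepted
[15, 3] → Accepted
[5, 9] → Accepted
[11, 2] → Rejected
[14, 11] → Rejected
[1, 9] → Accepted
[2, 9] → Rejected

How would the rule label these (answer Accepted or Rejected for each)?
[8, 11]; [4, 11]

Rejected, Rejected

All 'Accepted' examples share one property — sum is even — and every 'Rejected' example lacks it.
[8, 11] — 8+11 = 19, hence Rejected. [4, 11] — 4+11 = 15, hence Rejected.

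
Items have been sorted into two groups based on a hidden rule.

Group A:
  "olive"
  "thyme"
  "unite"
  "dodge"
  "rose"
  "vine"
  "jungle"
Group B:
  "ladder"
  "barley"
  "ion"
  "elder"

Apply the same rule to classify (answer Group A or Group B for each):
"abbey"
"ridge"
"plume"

The simplest hypothesis consistent with all the labels is: ends with 'e'.
"abbey" → ends with 'y' → Group B.
"ridge" → ends with 'e' → Group A.
"plume" → ends with 'e' → Group A.

Group B, Group A, Group A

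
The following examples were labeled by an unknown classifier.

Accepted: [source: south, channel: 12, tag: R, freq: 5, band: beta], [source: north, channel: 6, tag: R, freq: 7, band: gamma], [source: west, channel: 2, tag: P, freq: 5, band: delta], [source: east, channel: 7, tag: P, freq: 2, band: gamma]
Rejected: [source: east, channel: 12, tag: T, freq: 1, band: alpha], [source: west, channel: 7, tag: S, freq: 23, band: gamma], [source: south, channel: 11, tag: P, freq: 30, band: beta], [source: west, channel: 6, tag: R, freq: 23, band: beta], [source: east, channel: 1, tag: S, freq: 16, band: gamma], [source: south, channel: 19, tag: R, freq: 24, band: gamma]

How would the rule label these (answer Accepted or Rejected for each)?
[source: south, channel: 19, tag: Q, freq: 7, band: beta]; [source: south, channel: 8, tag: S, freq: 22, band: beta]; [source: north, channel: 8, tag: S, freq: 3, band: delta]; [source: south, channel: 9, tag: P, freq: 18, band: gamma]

Accepted, Rejected, Accepted, Rejected

Rule: freq ≥ 2 AND freq ≤ 7. This holds for each 'Accepted' example and fails for each 'Rejected' one.
[source: south, channel: 19, tag: Q, freq: 7, band: beta]: freq = 7 — checks out, so Accepted. [source: south, channel: 8, tag: S, freq: 22, band: beta]: freq = 22 — lacks this property, so Rejected. [source: north, channel: 8, tag: S, freq: 3, band: delta]: freq = 3 — checks out, so Accepted. [source: south, channel: 9, tag: P, freq: 18, band: gamma]: freq = 18 — lacks this property, so Rejected.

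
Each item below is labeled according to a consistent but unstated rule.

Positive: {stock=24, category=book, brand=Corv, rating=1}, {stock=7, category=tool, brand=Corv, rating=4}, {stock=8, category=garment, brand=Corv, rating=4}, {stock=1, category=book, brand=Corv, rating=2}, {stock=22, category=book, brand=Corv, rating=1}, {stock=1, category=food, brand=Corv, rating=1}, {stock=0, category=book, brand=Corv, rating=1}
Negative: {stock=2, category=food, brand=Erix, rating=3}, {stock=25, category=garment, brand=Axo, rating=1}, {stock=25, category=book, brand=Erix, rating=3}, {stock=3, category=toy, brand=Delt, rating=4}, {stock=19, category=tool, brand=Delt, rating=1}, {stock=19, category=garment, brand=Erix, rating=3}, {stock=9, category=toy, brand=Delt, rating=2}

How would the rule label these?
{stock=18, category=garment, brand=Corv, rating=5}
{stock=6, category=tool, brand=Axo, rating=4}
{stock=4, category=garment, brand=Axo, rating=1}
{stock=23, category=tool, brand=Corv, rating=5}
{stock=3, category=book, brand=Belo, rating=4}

Positive, Negative, Negative, Positive, Negative

The pattern is that an item is 'Positive' exactly when: brand is Corv.
{stock=18, category=garment, brand=Corv, rating=5}: Positive (brand is Corv).
{stock=6, category=tool, brand=Axo, rating=4}: Negative (brand is Axo).
{stock=4, category=garment, brand=Axo, rating=1}: Negative (brand is Axo).
{stock=23, category=tool, brand=Corv, rating=5}: Positive (brand is Corv).
{stock=3, category=book, brand=Belo, rating=4}: Negative (brand is Belo).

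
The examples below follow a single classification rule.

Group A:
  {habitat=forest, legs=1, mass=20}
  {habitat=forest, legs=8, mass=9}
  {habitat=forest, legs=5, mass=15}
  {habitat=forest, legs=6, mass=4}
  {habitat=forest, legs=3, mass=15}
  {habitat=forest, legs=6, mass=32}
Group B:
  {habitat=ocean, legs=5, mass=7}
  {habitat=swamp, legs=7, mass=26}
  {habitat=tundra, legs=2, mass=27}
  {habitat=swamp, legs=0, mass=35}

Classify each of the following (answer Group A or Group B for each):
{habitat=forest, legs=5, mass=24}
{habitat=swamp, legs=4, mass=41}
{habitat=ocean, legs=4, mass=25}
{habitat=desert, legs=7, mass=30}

A rule that fits every label: habitat is forest — true of each 'Group A' example, false of each 'Group B' one.
Group A: {habitat=forest, legs=5, mass=24}, since habitat is forest. Group B: {habitat=swamp, legs=4, mass=41}, since habitat is swamp. Group B: {habitat=ocean, legs=4, mass=25}, since habitat is ocean. Group B: {habitat=desert, legs=7, mass=30}, since habitat is desert.

Group A, Group B, Group B, Group B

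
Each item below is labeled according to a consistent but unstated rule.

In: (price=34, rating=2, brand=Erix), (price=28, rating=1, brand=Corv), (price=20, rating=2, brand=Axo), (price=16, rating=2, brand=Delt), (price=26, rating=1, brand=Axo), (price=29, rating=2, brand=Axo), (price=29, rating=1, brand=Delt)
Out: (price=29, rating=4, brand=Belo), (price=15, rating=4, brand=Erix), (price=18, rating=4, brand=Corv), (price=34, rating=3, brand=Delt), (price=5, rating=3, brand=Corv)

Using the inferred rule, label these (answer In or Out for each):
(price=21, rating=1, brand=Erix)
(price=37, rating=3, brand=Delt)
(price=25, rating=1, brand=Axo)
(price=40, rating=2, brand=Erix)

Rule: rating ≤ 2. This holds for each 'In' example and fails for each 'Out' one.

In, Out, In, In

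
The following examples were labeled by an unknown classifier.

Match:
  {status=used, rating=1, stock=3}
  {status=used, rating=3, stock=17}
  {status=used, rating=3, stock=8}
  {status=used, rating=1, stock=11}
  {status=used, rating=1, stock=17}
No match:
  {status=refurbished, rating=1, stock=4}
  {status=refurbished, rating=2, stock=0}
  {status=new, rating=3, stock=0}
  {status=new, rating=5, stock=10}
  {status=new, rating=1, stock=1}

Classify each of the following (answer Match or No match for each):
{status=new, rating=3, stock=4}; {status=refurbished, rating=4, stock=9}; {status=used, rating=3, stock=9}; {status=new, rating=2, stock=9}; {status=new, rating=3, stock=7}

One predicate separates the groups cleanly: status is used.
{status=new, rating=3, stock=4}: status is new, doesn't match → No match.
{status=refurbished, rating=4, stock=9}: status is refurbished, doesn't match → No match.
{status=used, rating=3, stock=9}: status is used, qualifies → Match.
{status=new, rating=2, stock=9}: status is new, doesn't match → No match.
{status=new, rating=3, stock=7}: status is new, doesn't match → No match.

No match, No match, Match, No match, No match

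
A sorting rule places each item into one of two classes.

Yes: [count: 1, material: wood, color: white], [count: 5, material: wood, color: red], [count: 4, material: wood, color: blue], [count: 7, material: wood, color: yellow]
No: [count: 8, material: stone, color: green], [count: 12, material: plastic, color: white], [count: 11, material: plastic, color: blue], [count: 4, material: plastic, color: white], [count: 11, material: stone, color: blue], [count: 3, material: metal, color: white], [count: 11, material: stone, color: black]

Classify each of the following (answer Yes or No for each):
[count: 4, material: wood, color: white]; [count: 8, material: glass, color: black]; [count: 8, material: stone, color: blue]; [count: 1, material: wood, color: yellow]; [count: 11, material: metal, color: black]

Yes, No, No, Yes, No

All 'Yes' examples share one property — material is wood — and every 'No' example lacks it.
[count: 4, material: wood, color: white] — material is wood, hence Yes.
[count: 8, material: glass, color: black] — material is glass, hence No.
[count: 8, material: stone, color: blue] — material is stone, hence No.
[count: 1, material: wood, color: yellow] — material is wood, hence Yes.
[count: 11, material: metal, color: black] — material is metal, hence No.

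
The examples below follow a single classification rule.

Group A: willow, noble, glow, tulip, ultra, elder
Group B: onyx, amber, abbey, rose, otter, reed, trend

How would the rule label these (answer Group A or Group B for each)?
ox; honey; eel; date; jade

A rule that fits every label: contains 'l' — true of each 'Group A' example, false of each 'Group B' one.
Group B: ox, since no 'l'.
Group B: honey, since no 'l'.
Group A: eel, since has 'l'.
Group B: date, since no 'l'.
Group B: jade, since no 'l'.

Group B, Group B, Group A, Group B, Group B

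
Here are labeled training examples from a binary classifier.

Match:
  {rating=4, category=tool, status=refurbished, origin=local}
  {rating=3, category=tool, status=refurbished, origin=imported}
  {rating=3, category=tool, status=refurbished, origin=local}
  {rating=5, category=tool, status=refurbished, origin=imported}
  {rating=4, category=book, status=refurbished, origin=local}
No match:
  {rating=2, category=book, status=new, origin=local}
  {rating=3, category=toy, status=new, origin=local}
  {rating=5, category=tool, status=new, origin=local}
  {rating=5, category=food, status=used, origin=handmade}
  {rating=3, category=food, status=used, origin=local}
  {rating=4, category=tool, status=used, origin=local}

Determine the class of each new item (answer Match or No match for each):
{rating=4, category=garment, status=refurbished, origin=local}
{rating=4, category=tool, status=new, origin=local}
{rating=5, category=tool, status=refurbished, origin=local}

The distinguishing property — status is refurbished — holds for all the 'Match' cases and none of the 'No match' cases.
{rating=4, category=garment, status=refurbished, origin=local}: status is refurbished — has this property, so Match. {rating=4, category=tool, status=new, origin=local}: status is new — lacks this property, so No match. {rating=5, category=tool, status=refurbished, origin=local}: status is refurbished — has this property, so Match.

Match, No match, Match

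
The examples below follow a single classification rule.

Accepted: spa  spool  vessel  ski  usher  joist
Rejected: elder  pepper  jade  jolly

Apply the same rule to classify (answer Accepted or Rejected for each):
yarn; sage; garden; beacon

Rejected, Accepted, Rejected, Rejected

Checking candidate rules against both groups, what survives is: contains 's'.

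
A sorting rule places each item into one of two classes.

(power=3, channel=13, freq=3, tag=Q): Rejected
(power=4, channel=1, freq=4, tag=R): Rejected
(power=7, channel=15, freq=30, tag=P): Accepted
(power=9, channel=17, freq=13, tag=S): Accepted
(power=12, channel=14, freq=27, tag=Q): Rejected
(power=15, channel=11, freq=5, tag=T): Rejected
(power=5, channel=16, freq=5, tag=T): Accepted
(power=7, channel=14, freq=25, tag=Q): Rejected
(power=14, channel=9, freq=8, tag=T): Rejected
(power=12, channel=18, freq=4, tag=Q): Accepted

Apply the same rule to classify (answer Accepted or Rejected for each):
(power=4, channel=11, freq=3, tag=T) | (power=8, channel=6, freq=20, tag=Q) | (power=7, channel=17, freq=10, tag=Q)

One predicate separates the groups cleanly: channel ≥ 15.
(power=4, channel=11, freq=3, tag=T) → channel = 11 → Rejected.
(power=8, channel=6, freq=20, tag=Q) → channel = 6 → Rejected.
(power=7, channel=17, freq=10, tag=Q) → channel = 17 → Accepted.

Rejected, Rejected, Accepted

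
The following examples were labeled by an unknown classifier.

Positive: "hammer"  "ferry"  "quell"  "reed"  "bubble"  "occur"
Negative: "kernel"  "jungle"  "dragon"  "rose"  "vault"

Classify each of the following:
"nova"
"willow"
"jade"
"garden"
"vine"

Negative, Positive, Negative, Negative, Negative

The simplest hypothesis consistent with all the labels is: has a double letter.
Negative: "nova", since no doubled letter.
Positive: "willow", since 'll' doubled.
Negative: "jade", since no doubled letter.
Negative: "garden", since no doubled letter.
Negative: "vine", since no doubled letter.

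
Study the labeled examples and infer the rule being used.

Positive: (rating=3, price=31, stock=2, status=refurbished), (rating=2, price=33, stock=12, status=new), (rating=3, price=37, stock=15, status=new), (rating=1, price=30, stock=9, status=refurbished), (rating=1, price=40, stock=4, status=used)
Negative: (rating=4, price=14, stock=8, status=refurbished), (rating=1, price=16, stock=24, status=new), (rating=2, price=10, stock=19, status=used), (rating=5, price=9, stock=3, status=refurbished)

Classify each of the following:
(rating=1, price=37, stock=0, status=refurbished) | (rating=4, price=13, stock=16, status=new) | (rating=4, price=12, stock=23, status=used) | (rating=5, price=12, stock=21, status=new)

The classifier is using: price ≥ 30.
(rating=1, price=37, stock=0, status=refurbished): Positive (price = 37).
(rating=4, price=13, stock=16, status=new): Negative (price = 13).
(rating=4, price=12, stock=23, status=used): Negative (price = 12).
(rating=5, price=12, stock=21, status=new): Negative (price = 12).

Positive, Negative, Negative, Negative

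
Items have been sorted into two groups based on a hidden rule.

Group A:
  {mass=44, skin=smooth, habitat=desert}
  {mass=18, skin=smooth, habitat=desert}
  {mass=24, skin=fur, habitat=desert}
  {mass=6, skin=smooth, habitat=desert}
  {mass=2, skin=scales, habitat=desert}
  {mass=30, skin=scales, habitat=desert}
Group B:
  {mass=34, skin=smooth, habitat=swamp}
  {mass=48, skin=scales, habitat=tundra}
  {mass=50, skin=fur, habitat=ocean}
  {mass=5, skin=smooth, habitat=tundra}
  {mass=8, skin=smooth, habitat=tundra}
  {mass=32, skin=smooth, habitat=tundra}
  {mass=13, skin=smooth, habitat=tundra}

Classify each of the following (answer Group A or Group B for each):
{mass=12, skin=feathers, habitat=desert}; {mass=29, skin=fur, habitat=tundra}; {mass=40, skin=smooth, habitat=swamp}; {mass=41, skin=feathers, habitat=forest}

The common property of the 'Group A' items is: habitat is desert. No 'Group B' item has it.
{mass=12, skin=feathers, habitat=desert}: habitat is desert — passes, so Group A.
{mass=29, skin=fur, habitat=tundra}: habitat is tundra — doesn't match, so Group B.
{mass=40, skin=smooth, habitat=swamp}: habitat is swamp — doesn't match, so Group B.
{mass=41, skin=feathers, habitat=forest}: habitat is forest — doesn't match, so Group B.

Group A, Group B, Group B, Group B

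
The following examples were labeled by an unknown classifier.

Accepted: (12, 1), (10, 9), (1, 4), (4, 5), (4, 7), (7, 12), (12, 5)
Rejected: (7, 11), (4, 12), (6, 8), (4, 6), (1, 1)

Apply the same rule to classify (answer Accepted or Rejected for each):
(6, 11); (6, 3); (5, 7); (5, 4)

Rule: sum is odd. This holds for each 'Accepted' example and fails for each 'Rejected' one.
(6, 11) — 6+11 = 17, hence Accepted. (6, 3) — 6+3 = 9, hence Accepted. (5, 7) — 5+7 = 12, hence Rejected. (5, 4) — 5+4 = 9, hence Accepted.

Accepted, Accepted, Rejected, Accepted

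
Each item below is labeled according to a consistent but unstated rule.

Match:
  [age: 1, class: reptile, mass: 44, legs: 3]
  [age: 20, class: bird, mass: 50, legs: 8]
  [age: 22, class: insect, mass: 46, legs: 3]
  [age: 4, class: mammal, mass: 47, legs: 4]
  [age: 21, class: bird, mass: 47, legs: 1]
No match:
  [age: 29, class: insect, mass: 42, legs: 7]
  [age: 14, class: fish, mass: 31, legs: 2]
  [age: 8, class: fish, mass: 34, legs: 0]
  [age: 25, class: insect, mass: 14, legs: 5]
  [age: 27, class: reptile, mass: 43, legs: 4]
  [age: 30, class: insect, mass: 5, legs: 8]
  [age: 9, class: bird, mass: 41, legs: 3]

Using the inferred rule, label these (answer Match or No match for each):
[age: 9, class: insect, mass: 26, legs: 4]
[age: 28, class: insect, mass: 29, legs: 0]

No match, No match

All 'Match' examples share one property — mass ≥ 44 — and every 'No match' example lacks it.
[age: 9, class: insect, mass: 26, legs: 4]: mass = 26 — fails the rule, so No match. [age: 28, class: insect, mass: 29, legs: 0]: mass = 29 — fails the rule, so No match.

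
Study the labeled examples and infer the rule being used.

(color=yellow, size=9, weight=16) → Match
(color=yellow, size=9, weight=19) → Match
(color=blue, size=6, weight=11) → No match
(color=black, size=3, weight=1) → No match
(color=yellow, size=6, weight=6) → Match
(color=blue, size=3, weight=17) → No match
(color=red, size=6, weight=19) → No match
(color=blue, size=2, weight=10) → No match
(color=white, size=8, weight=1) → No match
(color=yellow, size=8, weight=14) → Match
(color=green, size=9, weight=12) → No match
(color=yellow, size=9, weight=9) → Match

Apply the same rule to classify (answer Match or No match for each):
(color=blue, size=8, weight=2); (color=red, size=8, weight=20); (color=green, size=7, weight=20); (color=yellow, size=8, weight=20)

No match, No match, No match, Match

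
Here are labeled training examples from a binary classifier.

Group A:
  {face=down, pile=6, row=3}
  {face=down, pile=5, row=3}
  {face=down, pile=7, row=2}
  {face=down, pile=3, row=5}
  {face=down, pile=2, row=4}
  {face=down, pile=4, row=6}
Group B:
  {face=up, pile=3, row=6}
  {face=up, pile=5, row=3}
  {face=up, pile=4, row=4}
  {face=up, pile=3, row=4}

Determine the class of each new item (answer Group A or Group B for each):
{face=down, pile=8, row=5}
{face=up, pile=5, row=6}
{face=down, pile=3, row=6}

'Group A' ⟺ face is down.
{face=down, pile=8, row=5}: face is down — satisfies this, so Group A. {face=up, pile=5, row=6}: face is up — does not satisfy this, so Group B. {face=down, pile=3, row=6}: face is down — satisfies this, so Group A.

Group A, Group B, Group A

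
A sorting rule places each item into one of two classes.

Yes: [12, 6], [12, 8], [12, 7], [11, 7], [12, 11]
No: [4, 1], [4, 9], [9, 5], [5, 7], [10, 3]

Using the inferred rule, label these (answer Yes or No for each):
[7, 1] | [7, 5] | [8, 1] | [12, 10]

No, No, No, Yes

A rule that fits every label: sum ≥ 18 — true of each 'Yes' example, false of each 'No' one.
[7, 1] → 7+1 = 8 → No.
[7, 5] → 7+5 = 12 → No.
[8, 1] → 8+1 = 9 → No.
[12, 10] → 12+10 = 22 → Yes.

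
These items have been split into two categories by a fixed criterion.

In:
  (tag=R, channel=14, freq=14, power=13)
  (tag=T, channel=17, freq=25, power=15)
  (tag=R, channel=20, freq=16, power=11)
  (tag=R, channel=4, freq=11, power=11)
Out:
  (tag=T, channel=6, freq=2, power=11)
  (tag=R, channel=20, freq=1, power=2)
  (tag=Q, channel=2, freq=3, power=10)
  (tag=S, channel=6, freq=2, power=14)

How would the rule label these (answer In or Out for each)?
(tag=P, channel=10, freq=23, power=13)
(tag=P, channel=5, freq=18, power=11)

In, In

'In' ⟺ freq ≥ 11.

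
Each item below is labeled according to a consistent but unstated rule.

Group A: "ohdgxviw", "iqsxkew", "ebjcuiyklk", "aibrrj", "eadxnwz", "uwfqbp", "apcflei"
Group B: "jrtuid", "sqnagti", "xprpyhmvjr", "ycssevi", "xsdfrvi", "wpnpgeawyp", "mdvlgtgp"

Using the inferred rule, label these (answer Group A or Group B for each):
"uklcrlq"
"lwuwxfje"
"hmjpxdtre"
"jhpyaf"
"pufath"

Group A, Group B, Group B, Group B, Group B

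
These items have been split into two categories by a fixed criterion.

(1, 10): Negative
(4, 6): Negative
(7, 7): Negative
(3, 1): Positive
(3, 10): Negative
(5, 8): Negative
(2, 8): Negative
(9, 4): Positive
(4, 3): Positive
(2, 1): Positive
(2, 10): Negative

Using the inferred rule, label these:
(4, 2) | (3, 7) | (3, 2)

Positive, Negative, Positive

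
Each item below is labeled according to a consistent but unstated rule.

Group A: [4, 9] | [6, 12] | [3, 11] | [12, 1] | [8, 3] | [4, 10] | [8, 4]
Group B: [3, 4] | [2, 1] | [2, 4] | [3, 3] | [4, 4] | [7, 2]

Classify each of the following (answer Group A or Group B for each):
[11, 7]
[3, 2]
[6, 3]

Group A, Group B, Group B

Rule: sum ≥ 11. This holds for each 'Group A' example and fails for each 'Group B' one.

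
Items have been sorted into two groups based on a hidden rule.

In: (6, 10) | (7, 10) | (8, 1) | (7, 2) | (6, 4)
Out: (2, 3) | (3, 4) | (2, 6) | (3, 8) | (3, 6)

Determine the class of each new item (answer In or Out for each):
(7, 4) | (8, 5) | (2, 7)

The simplest hypothesis consistent with all the labels is: first ≥ 4.

In, In, Out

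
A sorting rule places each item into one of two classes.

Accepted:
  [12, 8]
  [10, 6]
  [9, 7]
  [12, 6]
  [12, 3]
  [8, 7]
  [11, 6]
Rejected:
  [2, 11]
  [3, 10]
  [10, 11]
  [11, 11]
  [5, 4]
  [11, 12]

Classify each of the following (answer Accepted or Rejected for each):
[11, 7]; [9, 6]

Accepted, Accepted

One predicate separates the groups cleanly: first > second AND sum ≥ 13.
[11, 7] — 11 > 7, 11+7 = 18, hence Accepted. [9, 6] — 9 > 6, 9+6 = 15, hence Accepted.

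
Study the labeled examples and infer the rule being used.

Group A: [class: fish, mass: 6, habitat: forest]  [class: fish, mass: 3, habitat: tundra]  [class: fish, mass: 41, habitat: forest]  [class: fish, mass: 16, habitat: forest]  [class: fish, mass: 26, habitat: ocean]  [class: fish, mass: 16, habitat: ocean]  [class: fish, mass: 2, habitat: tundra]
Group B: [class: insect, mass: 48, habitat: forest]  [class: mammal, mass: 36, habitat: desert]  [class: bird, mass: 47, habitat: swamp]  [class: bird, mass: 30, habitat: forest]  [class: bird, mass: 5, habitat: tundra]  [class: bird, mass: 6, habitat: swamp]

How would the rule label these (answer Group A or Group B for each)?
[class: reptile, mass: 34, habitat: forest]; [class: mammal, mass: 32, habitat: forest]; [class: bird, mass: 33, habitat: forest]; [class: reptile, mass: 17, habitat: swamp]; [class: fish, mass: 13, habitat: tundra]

Rule: class is fish. This holds for each 'Group A' example and fails for each 'Group B' one.
[class: reptile, mass: 34, habitat: forest] → class is reptile → Group B.
[class: mammal, mass: 32, habitat: forest] → class is mammal → Group B.
[class: bird, mass: 33, habitat: forest] → class is bird → Group B.
[class: reptile, mass: 17, habitat: swamp] → class is reptile → Group B.
[class: fish, mass: 13, habitat: tundra] → class is fish → Group A.

Group B, Group B, Group B, Group B, Group A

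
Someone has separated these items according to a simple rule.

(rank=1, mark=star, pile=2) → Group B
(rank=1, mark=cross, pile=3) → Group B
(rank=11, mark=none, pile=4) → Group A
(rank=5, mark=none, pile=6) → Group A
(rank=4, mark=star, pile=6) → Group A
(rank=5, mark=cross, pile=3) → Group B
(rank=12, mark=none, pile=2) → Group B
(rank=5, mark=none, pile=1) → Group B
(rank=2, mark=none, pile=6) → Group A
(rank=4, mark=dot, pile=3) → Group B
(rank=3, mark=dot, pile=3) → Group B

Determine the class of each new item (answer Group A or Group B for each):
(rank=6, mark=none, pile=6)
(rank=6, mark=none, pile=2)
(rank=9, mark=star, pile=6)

Group A, Group B, Group A

A rule that fits every label: pile ≥ 4 — true of each 'Group A' example, false of each 'Group B' one.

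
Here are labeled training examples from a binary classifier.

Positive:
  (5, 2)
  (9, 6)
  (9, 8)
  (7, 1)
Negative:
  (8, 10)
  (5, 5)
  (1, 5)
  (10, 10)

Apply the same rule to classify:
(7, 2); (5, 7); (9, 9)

Rule: first > second. This holds for each 'Positive' example and fails for each 'Negative' one.

Positive, Negative, Negative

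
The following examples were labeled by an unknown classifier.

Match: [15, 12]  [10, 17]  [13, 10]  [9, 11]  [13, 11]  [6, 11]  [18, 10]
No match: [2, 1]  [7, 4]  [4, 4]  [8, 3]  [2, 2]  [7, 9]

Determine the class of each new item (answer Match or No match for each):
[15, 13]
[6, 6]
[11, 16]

Match, No match, Match

The pattern is that an item is 'Match' exactly when: sum ≥ 17.
[15, 13]: Match (15+13 = 28). [6, 6]: No match (6+6 = 12). [11, 16]: Match (11+16 = 27).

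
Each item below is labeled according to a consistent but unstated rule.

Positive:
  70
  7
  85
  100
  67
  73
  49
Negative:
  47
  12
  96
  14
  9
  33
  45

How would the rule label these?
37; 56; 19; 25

Positive, Negative, Positive, Positive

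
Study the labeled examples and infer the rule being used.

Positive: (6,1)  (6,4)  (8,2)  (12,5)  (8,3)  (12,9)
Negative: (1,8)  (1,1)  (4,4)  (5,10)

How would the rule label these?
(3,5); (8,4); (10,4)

Negative, Positive, Positive

'Positive' ⟺ first > second.
(3,5) → 3 < 5 → Negative.
(8,4) → 8 > 4 → Positive.
(10,4) → 10 > 4 → Positive.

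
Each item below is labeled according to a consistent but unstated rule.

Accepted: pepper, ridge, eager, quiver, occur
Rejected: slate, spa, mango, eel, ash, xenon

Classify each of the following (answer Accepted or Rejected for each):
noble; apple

Rejected, Rejected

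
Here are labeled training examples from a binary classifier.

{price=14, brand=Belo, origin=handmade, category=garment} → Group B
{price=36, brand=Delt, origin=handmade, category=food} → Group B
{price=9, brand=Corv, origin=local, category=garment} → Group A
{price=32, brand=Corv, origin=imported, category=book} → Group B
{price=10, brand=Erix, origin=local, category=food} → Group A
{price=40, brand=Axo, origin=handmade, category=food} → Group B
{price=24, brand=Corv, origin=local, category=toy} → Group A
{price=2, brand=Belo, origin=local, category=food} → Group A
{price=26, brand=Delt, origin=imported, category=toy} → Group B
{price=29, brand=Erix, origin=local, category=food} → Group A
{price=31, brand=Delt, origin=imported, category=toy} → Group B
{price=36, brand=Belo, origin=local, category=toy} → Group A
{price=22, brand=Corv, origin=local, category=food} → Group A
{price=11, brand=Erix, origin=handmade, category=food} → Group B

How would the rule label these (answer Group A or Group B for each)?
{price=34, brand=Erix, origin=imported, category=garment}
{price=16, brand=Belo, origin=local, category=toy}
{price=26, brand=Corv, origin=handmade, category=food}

Group B, Group A, Group B

The pattern is that an item is 'Group A' exactly when: origin is local.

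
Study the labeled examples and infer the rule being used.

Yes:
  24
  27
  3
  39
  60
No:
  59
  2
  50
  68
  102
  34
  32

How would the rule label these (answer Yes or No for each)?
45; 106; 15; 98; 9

Yes, No, Yes, No, Yes

Every 'Yes' example satisfies: multiple of 3 AND at most 60. None of the 'No' examples do.
Yes: 45, since 45 = 3·15, 45 ≤ 60.
No: 106, since 106 = 3·35 + 1, 106 > 60.
Yes: 15, since 15 = 3·5, 15 ≤ 60.
No: 98, since 98 = 3·32 + 2, 98 > 60.
Yes: 9, since 9 = 3·3, 9 ≤ 60.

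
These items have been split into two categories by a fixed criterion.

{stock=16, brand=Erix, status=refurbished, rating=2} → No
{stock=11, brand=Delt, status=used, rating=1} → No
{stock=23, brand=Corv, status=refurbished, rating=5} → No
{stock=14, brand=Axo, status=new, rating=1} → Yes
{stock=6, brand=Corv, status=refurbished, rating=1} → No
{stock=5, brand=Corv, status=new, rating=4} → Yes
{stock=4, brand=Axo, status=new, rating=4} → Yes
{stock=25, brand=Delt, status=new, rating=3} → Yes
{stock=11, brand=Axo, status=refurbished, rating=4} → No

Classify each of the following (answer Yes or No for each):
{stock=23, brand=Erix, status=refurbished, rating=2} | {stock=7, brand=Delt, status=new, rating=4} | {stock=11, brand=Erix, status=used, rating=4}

No, Yes, No

Every 'Yes' example satisfies: status is new. None of the 'No' examples do.
{stock=23, brand=Erix, status=refurbished, rating=2} — status is refurbished, hence No.
{stock=7, brand=Delt, status=new, rating=4} — status is new, hence Yes.
{stock=11, brand=Erix, status=used, rating=4} — status is used, hence No.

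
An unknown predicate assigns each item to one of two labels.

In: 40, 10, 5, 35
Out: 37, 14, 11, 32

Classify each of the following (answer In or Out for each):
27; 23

Every 'In' example satisfies: multiple of 5. None of the 'Out' examples do.
27 — 27 = 5·5 + 2, hence Out.
23 — 23 = 5·4 + 3, hence Out.

Out, Out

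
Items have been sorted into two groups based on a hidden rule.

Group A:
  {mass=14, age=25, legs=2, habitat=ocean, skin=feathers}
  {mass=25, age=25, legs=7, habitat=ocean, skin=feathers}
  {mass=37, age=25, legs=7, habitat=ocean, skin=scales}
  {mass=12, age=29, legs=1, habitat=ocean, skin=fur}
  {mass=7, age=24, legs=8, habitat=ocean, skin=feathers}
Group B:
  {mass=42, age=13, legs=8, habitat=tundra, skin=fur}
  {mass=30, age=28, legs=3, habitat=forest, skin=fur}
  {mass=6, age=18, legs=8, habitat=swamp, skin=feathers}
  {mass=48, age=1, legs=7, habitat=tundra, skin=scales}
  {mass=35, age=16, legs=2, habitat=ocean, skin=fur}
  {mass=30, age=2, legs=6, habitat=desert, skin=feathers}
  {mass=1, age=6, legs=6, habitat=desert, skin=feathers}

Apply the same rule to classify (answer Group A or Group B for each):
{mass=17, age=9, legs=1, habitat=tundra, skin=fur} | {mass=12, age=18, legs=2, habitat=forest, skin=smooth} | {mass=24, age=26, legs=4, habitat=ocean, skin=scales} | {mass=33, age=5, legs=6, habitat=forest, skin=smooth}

The pattern is that an item is 'Group A' exactly when: habitat is ocean AND age ≥ 18.
{mass=17, age=9, legs=1, habitat=tundra, skin=fur}: Group B (habitat is tundra, age = 9).
{mass=12, age=18, legs=2, habitat=forest, skin=smooth}: Group B (habitat is forest, age = 18).
{mass=24, age=26, legs=4, habitat=ocean, skin=scales}: Group A (habitat is ocean, age = 26).
{mass=33, age=5, legs=6, habitat=forest, skin=smooth}: Group B (habitat is forest, age = 5).

Group B, Group B, Group A, Group B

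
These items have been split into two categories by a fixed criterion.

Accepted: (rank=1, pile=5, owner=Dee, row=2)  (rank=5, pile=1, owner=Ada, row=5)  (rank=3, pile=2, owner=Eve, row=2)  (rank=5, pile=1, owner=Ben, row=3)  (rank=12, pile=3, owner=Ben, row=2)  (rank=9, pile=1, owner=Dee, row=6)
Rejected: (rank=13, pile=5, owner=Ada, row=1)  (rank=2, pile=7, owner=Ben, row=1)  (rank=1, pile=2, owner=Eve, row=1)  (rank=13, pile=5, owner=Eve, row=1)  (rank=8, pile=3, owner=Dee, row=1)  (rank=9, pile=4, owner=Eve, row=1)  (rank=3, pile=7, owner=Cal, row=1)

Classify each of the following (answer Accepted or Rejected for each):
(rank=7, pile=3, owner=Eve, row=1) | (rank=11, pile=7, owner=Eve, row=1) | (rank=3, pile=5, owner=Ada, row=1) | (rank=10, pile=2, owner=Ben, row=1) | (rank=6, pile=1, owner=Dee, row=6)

Rejected, Rejected, Rejected, Rejected, Accepted

The rule appears to be: row ≥ 2.
(rank=7, pile=3, owner=Eve, row=1): row = 1 — fails this test, so Rejected.
(rank=11, pile=7, owner=Eve, row=1): row = 1 — fails this test, so Rejected.
(rank=3, pile=5, owner=Ada, row=1): row = 1 — fails this test, so Rejected.
(rank=10, pile=2, owner=Ben, row=1): row = 1 — fails this test, so Rejected.
(rank=6, pile=1, owner=Dee, row=6): row = 6 — satisfies this, so Accepted.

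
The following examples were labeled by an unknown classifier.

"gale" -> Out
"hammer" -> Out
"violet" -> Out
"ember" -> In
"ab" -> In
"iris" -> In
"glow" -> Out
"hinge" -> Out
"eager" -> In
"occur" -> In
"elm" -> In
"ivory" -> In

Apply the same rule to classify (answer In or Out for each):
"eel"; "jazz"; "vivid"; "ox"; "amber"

Checking candidate rules against both groups, what survives is: starts with a vowel.

In, Out, Out, In, In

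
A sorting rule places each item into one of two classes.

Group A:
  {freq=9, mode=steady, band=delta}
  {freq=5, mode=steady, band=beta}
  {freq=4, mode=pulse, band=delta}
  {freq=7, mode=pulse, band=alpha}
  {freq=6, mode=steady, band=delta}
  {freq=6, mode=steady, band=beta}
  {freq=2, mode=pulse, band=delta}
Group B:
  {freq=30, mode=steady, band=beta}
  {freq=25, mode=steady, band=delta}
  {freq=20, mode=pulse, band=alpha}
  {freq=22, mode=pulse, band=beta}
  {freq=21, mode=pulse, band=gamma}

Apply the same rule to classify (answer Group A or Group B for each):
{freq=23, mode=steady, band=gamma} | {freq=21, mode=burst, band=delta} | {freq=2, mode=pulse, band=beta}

One predicate separates the groups cleanly: freq ≤ 9.

Group B, Group B, Group A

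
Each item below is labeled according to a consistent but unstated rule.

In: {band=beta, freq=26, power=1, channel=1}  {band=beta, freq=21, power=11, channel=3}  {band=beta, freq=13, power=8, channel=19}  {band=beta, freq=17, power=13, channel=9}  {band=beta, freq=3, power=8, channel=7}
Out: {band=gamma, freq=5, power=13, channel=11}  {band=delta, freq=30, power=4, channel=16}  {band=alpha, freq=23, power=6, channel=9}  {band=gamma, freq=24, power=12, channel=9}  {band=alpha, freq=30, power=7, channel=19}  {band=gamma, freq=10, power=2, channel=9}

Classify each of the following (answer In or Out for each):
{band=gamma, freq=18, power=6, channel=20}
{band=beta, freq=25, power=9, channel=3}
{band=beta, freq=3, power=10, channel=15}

Out, In, In

'In' ⟺ band is beta.
{band=gamma, freq=18, power=6, channel=20}: band is gamma, fails this test → Out. {band=beta, freq=25, power=9, channel=3}: band is beta, matches → In. {band=beta, freq=3, power=10, channel=15}: band is beta, matches → In.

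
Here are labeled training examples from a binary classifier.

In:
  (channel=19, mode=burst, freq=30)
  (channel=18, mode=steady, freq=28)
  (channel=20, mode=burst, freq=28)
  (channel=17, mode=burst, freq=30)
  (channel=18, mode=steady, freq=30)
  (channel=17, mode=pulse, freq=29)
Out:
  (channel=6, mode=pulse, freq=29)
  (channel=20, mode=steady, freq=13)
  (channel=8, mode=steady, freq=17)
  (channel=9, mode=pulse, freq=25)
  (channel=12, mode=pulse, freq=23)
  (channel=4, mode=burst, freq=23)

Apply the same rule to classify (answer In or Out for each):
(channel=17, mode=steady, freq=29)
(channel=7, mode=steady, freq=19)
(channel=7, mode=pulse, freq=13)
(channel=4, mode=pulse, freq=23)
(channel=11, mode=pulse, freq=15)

In, Out, Out, Out, Out

All 'In' examples share one property — channel ≥ 8 AND freq ≥ 28 — and every 'Out' example lacks it.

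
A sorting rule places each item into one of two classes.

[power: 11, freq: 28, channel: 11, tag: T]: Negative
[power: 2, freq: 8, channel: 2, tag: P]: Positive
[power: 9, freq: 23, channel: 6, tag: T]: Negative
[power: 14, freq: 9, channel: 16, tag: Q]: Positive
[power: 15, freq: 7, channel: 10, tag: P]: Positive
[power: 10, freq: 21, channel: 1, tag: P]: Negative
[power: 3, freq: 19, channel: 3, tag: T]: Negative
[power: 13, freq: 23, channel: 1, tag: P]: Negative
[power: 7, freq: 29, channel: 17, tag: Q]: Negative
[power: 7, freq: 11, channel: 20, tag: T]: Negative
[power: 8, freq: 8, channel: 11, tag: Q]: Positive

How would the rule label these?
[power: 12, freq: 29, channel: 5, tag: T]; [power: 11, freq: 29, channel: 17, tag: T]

Negative, Negative

The simplest hypothesis consistent with all the labels is: freq ≤ 9.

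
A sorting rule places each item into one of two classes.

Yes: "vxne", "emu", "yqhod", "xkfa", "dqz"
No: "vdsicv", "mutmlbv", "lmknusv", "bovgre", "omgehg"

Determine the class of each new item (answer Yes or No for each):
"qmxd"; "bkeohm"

The simplest hypothesis consistent with all the labels is: length ≤ 5.
Yes: "qmxd", since length 4.
No: "bkeohm", since length 6.

Yes, No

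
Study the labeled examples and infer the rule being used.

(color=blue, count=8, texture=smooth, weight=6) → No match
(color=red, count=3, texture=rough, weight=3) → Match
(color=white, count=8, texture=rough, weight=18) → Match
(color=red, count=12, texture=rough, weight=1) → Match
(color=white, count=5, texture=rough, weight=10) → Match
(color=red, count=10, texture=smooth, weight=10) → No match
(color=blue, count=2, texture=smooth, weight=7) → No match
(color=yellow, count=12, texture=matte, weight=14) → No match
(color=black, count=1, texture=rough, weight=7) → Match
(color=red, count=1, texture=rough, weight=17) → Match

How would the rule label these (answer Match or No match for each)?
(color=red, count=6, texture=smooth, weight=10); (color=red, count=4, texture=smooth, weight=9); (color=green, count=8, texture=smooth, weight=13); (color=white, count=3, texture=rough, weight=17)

Looking at the examples, the only property every 'Match' case has and every 'No match' case lacks is: texture is rough.

No match, No match, No match, Match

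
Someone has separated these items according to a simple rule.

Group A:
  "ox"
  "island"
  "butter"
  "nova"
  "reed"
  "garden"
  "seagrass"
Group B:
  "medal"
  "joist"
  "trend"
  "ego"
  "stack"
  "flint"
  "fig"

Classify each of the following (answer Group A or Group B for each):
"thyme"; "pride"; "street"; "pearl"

The simplest hypothesis consistent with all the labels is: even length.
"thyme" → length 5 → Group B.
"pride" → length 5 → Group B.
"street" → length 6 → Group A.
"pearl" → length 5 → Group B.

Group B, Group B, Group A, Group B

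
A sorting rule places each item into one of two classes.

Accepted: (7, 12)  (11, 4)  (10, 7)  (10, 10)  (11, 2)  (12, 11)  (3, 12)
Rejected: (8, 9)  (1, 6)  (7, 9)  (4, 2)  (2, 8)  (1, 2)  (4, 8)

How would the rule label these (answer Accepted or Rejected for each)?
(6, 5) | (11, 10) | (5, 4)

Rejected, Accepted, Rejected

The rule appears to be: max ≥ 10.
(6, 5): Rejected (max 6).
(11, 10): Accepted (max 11).
(5, 4): Rejected (max 5).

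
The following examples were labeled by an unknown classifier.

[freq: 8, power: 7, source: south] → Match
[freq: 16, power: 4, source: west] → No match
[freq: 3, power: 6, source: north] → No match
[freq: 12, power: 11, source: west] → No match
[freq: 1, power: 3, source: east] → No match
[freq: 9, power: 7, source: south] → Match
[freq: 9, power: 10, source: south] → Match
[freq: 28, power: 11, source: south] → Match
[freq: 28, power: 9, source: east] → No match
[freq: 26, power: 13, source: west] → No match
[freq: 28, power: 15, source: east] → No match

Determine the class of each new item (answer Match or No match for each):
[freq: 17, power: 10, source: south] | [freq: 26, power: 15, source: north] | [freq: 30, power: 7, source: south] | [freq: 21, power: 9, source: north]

Match, No match, Match, No match

Comparing the two groups points to one rule — source is south.
[freq: 17, power: 10, source: south]: Match (source is south).
[freq: 26, power: 15, source: north]: No match (source is north).
[freq: 30, power: 7, source: south]: Match (source is south).
[freq: 21, power: 9, source: north]: No match (source is north).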